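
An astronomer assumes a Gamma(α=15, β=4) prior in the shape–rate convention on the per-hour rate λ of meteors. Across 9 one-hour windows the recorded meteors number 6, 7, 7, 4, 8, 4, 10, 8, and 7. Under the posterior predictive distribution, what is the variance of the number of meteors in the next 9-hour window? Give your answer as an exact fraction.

15048/169

Total count: 6 + 7 + 7 + 4 + 8 + 4 + 10 + 8 + 7 = 61.
Total exposure: 9 hours.
By Gamma–Poisson conjugacy, the posterior is Gamma(α + Σx, β + Σt) = Gamma(15 + 61, 4 + 9) = Gamma(76, 13).
The posterior predictive for a window of length T is Negative Binomial with variance T·α'·(β'+T)/β'² = 9·76·22/169 = 15048/169.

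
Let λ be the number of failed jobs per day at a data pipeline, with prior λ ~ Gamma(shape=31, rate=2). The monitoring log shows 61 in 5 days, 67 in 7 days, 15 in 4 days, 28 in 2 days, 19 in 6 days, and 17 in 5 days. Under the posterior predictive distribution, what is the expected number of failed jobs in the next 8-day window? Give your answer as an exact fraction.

Total count: 61 + 67 + 15 + 28 + 19 + 17 = 207.
Total exposure: 5 + 7 + 4 + 2 + 6 + 5 = 29 days.
Gamma(α, β) with Poisson data over total exposure Σt gives posterior Gamma(α+Σx, β+Σt) = Gamma(238, 31).
Predictive mean over an 8-day window = T·E[λ|data] = 8·238/31 = 1904/31.

1904/31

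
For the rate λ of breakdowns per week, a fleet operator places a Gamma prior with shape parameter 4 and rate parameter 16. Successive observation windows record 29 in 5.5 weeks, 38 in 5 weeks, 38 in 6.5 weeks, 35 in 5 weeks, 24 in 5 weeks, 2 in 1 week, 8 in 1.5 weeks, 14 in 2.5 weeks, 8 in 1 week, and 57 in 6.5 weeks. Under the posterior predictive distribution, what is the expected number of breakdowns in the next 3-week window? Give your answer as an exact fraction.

Total count: 29 + 38 + 38 + 35 + 24 + 2 + 8 + 14 + 8 + 57 = 253.
Total exposure: 5.5 + 5 + 6.5 + 5 + 5 + 1 + 1.5 + 2.5 + 1 + 6.5 = 39.5 weeks.
Gamma(α, β) with Poisson data over total exposure Σt gives posterior Gamma(α+Σx, β+Σt) = Gamma(257, 111/2).
Predictive mean over a 3-week window = T·E[λ|data] = 3·257/(111/2) = 514/37.

514/37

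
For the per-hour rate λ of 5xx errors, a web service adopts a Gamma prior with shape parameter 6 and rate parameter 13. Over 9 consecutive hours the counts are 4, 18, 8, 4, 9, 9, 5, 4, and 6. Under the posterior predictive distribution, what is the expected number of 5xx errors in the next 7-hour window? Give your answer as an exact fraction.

Total count: 4 + 18 + 8 + 4 + 9 + 9 + 5 + 4 + 6 = 67.
Total exposure: 9 hours.
By Gamma–Poisson conjugacy, the posterior is Gamma(α + Σx, β + Σt) = Gamma(6 + 67, 13 + 9) = Gamma(73, 22).
Predictive mean over a 7-hour window = T·E[λ|data] = 7·73/22 = 511/22.

511/22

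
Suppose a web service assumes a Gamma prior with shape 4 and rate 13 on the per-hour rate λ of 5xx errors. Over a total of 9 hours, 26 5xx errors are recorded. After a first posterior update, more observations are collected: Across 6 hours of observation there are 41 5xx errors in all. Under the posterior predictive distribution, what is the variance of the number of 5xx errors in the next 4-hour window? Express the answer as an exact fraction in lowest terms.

568/49

Total count 26 over total exposure 9 hours.
After the first batch: Gamma(4 + 26, 13 + 9) = Gamma(30, 22).
Total count 41 over total exposure 6 hours.
After the second batch: Gamma(30 + 41, 22 + 6) = Gamma(71, 28).
The posterior predictive for a window of length T is Negative Binomial with variance T·α'·(β'+T)/β'² = 4·71·32/784 = 568/49.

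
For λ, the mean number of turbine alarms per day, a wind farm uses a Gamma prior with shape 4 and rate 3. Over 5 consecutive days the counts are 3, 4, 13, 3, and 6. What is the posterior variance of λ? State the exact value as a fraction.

Total count: 3 + 4 + 13 + 3 + 6 = 29.
Total exposure: 5 days.
Gamma(α, β) with Poisson data over total exposure Σt gives posterior Gamma(α+Σx, β+Σt) = Gamma(33, 8).
Posterior variance = α'/β'² = 33/64.

33/64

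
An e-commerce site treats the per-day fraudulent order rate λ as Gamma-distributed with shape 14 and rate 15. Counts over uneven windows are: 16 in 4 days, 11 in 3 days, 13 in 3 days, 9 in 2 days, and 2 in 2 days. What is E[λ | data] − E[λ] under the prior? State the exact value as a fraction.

Total count: 16 + 11 + 13 + 9 + 2 = 51.
Total exposure: 4 + 3 + 3 + 2 + 2 = 14 days.
The Gamma prior is conjugate for the Poisson rate, so λ | data ~ Gamma(14+51, 15+14) = Gamma(65, 29).
Posterior mean = 65/29 = 65/29; prior mean = 14/15 = 14/15. Difference = 65/29 − 14/15 = 569/435.

569/435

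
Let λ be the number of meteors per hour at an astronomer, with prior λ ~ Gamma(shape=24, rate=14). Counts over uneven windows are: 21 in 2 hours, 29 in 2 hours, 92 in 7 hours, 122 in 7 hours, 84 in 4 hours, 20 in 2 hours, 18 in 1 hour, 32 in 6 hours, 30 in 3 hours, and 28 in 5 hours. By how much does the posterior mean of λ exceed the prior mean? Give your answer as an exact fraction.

Total count: 21 + 29 + 92 + 122 + 84 + 20 + 18 + 32 + 30 + 28 = 476.
Total exposure: 2 + 2 + 7 + 7 + 4 + 2 + 1 + 6 + 3 + 5 = 39 hours.
Conjugate update: add total count to the shape and total exposure to the rate, giving Gamma(500, 53).
Posterior mean = 500/53 = 500/53; prior mean = 24/14 = 12/7. Difference = 500/53 − 12/7 = 2864/371.

2864/371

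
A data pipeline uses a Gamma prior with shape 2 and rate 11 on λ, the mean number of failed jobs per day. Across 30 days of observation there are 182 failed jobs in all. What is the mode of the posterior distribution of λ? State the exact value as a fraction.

Total count 182 over total exposure 30 days.
Gamma(α, β) with Poisson data over total exposure Σt gives posterior Gamma(α+Σx, β+Σt) = Gamma(184, 41).
Posterior mode = (α'−1)/β' = 183/41.

183/41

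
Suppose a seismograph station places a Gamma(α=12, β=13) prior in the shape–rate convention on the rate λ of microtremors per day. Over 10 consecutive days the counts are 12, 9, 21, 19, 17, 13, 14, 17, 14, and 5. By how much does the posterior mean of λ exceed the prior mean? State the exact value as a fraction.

Total count: 12 + 9 + 21 + 19 + 17 + 13 + 14 + 17 + 14 + 5 = 141.
Total exposure: 10 days.
Conjugate update: add total count to the shape and total exposure to the rate, giving Gamma(153, 23).
Posterior mean = 153/23 = 153/23; prior mean = 12/13 = 12/13. Difference = 153/23 − 12/13 = 1713/299.

1713/299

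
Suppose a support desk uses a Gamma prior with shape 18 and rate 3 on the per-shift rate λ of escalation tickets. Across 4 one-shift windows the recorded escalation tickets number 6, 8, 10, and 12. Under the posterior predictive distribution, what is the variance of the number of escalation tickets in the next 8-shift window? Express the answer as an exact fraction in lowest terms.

6480/49

Total count: 6 + 8 + 10 + 12 = 36.
Total exposure: 4 shifts.
The Gamma prior is conjugate for the Poisson rate, so λ | data ~ Gamma(18+36, 3+4) = Gamma(54, 7).
The posterior predictive for a window of length T is Negative Binomial with variance T·α'·(β'+T)/β'² = 8·54·15/49 = 6480/49.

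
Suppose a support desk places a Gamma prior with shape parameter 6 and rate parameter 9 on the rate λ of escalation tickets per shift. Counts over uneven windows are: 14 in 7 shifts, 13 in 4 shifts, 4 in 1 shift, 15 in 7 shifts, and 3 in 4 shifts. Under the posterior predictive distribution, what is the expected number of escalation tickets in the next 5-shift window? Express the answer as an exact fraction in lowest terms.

275/32

Total count: 14 + 13 + 4 + 15 + 3 = 49.
Total exposure: 7 + 4 + 1 + 7 + 4 = 23 shifts.
Conjugate update: add total count to the shape and total exposure to the rate, giving Gamma(55, 32).
Predictive mean over a 5-shift window = T·E[λ|data] = 5·55/32 = 275/32.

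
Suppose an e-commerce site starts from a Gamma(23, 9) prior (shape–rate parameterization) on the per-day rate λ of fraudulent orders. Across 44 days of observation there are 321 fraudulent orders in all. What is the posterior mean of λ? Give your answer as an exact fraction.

Total count 321 over total exposure 44 days.
The Gamma prior is conjugate for the Poisson rate, so λ | data ~ Gamma(23+321, 9+44) = Gamma(344, 53).
Posterior mean = α'/β' = 344/53.

344/53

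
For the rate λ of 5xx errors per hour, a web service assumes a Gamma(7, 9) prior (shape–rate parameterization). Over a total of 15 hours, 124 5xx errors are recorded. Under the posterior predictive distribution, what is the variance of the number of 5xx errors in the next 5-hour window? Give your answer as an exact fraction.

Total count 124 over total exposure 15 hours.
The Gamma prior is conjugate for the Poisson rate, so λ | data ~ Gamma(7+124, 9+15) = Gamma(131, 24).
The posterior predictive for a window of length T is Negative Binomial with variance T·α'·(β'+T)/β'² = 5·131·29/576 = 18995/576.

18995/576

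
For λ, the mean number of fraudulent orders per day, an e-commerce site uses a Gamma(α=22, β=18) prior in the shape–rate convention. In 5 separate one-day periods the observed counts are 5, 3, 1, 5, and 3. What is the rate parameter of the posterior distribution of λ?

23

Total count: 5 + 3 + 1 + 5 + 3 = 17.
Total exposure: 5 days.
The Gamma prior is conjugate for the Poisson rate, so λ | data ~ Gamma(22+17, 18+5) = Gamma(39, 23).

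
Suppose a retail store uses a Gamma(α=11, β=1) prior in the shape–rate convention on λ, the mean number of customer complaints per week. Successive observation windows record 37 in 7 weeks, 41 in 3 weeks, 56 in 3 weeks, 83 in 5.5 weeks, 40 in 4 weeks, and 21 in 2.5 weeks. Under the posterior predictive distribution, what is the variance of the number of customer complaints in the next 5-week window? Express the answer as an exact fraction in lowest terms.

44795/676

Total count: 37 + 41 + 56 + 83 + 40 + 21 = 278.
Total exposure: 7 + 3 + 3 + 5.5 + 4 + 2.5 = 25 weeks.
Gamma(α, β) with Poisson data over total exposure Σt gives posterior Gamma(α+Σx, β+Σt) = Gamma(289, 26).
The posterior predictive for a window of length T is Negative Binomial with variance T·α'·(β'+T)/β'² = 5·289·31/676 = 44795/676.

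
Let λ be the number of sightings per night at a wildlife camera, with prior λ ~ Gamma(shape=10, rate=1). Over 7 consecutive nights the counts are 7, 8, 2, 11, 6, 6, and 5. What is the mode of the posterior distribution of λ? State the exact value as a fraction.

Total count: 7 + 8 + 2 + 11 + 6 + 6 + 5 = 45.
Total exposure: 7 nights.
By Gamma–Poisson conjugacy, the posterior is Gamma(α + Σx, β + Σt) = Gamma(10 + 45, 1 + 7) = Gamma(55, 8).
Posterior mode = (α'−1)/β' = 54/8 = 27/4.

27/4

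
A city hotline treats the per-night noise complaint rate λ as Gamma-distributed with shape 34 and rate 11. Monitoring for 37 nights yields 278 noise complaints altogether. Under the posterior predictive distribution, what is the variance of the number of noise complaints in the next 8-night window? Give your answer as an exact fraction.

Total count 278 over total exposure 37 nights.
The Gamma prior is conjugate for the Poisson rate, so λ | data ~ Gamma(34+278, 11+37) = Gamma(312, 48).
The posterior predictive for a window of length T is Negative Binomial with variance T·α'·(β'+T)/β'² = 8·312·56/2304 = 182/3.

182/3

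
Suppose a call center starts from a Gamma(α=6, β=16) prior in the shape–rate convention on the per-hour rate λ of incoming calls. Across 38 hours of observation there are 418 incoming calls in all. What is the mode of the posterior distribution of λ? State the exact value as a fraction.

Total count 418 over total exposure 38 hours.
By Gamma–Poisson conjugacy, the posterior is Gamma(α + Σx, β + Σt) = Gamma(6 + 418, 16 + 38) = Gamma(424, 54).
Posterior mode = (α'−1)/β' = 423/54 = 47/6.

47/6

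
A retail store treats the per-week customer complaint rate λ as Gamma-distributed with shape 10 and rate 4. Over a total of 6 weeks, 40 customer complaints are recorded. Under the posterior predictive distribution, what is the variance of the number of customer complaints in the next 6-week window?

48

Total count 40 over total exposure 6 weeks.
The Gamma prior is conjugate for the Poisson rate, so λ | data ~ Gamma(10+40, 4+6) = Gamma(50, 10).
The posterior predictive for a window of length T is Negative Binomial with variance T·α'·(β'+T)/β'² = 6·50·16/100 = 48.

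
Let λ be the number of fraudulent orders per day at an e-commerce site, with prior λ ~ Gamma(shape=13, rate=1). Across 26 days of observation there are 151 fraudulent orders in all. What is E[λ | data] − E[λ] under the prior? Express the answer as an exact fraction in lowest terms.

Total count 151 over total exposure 26 days.
Gamma(α, β) with Poisson data over total exposure Σt gives posterior Gamma(α+Σx, β+Σt) = Gamma(164, 27).
Posterior mean = 164/27 = 164/27; prior mean = 13/1 = 13. Difference = 164/27 − 13 = -187/27.

-187/27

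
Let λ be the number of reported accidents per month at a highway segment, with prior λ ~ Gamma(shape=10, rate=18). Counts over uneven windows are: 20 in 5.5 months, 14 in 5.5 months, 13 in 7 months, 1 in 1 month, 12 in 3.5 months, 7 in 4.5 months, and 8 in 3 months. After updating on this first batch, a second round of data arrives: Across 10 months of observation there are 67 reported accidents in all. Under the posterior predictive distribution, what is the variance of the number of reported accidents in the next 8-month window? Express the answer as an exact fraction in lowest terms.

20064/841

Total count: 20 + 14 + 13 + 1 + 12 + 7 + 8 = 75.
Total exposure: 5.5 + 5.5 + 7 + 1 + 3.5 + 4.5 + 3 = 30 months.
After the first batch: Gamma(10 + 75, 18 + 30) = Gamma(85, 48).
Total count 67 over total exposure 10 months.
After the second batch: Gamma(85 + 67, 48 + 10) = Gamma(152, 58).
The posterior predictive for a window of length T is Negative Binomial with variance T·α'·(β'+T)/β'² = 8·152·66/3364 = 20064/841.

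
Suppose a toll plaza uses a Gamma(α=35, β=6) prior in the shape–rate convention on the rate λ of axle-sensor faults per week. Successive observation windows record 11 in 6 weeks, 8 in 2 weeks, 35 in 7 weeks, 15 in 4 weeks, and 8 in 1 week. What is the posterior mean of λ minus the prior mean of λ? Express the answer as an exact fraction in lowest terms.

Total count: 11 + 8 + 35 + 15 + 8 = 77.
Total exposure: 6 + 2 + 7 + 4 + 1 = 20 weeks.
By Gamma–Poisson conjugacy, the posterior is Gamma(α + Σx, β + Σt) = Gamma(35 + 77, 6 + 20) = Gamma(112, 26).
Posterior mean = 112/26 = 56/13; prior mean = 35/6 = 35/6. Difference = 56/13 − 35/6 = -119/78.

-119/78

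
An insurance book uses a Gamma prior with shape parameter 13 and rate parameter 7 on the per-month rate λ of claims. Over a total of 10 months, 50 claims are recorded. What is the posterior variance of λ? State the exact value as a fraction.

Total count 50 over total exposure 10 months.
By Gamma–Poisson conjugacy, the posterior is Gamma(α + Σx, β + Σt) = Gamma(13 + 50, 7 + 10) = Gamma(63, 17).
Posterior variance = α'/β'² = 63/289.

63/289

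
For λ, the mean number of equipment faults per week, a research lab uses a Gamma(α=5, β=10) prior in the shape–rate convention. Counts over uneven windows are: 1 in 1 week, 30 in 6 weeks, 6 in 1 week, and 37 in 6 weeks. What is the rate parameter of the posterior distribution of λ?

Total count: 1 + 30 + 6 + 37 = 74.
Total exposure: 1 + 6 + 1 + 6 = 14 weeks.
Posterior: α' = 5 + 74 = 79, β' = 10 + 14 = 24.

24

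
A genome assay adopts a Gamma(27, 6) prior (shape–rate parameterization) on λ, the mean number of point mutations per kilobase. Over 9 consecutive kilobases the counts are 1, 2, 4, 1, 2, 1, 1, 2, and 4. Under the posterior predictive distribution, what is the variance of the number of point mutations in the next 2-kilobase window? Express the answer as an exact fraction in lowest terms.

34/5

Total count: 1 + 2 + 4 + 1 + 2 + 1 + 1 + 2 + 4 = 18.
Total exposure: 9 kilobases.
Gamma(α, β) with Poisson data over total exposure Σt gives posterior Gamma(α+Σx, β+Σt) = Gamma(45, 15).
The posterior predictive for a window of length T is Negative Binomial with variance T·α'·(β'+T)/β'² = 2·45·17/225 = 34/5.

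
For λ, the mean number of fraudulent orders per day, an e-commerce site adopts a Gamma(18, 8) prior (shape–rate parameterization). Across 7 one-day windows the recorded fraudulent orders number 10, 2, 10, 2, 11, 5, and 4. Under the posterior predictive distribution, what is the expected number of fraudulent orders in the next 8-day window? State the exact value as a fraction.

496/15

Total count: 10 + 2 + 10 + 2 + 11 + 5 + 4 = 44.
Total exposure: 7 days.
The Gamma prior is conjugate for the Poisson rate, so λ | data ~ Gamma(18+44, 8+7) = Gamma(62, 15).
Predictive mean over an 8-day window = T·E[λ|data] = 8·62/15 = 496/15.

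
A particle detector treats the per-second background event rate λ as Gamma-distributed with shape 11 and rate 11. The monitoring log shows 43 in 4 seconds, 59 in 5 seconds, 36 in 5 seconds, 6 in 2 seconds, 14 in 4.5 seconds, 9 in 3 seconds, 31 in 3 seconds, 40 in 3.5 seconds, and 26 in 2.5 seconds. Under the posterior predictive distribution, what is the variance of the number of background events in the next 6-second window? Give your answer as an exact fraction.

Total count: 43 + 59 + 36 + 6 + 14 + 9 + 31 + 40 + 26 = 264.
Total exposure: 4 + 5 + 5 + 2 + 4.5 + 3 + 3 + 3.5 + 2.5 = 32.5 seconds.
By Gamma–Poisson conjugacy, the posterior is Gamma(α + Σx, β + Σt) = Gamma(11 + 264, 11 + 32.5) = Gamma(275, 87/2).
The posterior predictive for a window of length T is Negative Binomial with variance T·α'·(β'+T)/β'² = 6·275·(99/2)/(7569/4) = 36300/841.

36300/841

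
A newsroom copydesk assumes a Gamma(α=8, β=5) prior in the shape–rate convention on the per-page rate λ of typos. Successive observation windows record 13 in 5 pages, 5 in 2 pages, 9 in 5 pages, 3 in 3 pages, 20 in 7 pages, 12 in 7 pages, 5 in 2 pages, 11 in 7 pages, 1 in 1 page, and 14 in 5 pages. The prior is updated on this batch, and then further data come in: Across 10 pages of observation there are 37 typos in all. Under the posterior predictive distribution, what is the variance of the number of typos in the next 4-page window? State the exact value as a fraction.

Total count: 13 + 5 + 9 + 3 + 20 + 12 + 5 + 11 + 1 + 14 = 93.
Total exposure: 5 + 2 + 5 + 3 + 7 + 7 + 2 + 7 + 1 + 5 = 44 pages.
After the first batch: Gamma(8 + 93, 5 + 44) = Gamma(101, 49).
Total count 37 over total exposure 10 pages.
After the second batch: Gamma(101 + 37, 49 + 10) = Gamma(138, 59).
The posterior predictive for a window of length T is Negative Binomial with variance T·α'·(β'+T)/β'² = 4·138·63/3481 = 34776/3481.

34776/3481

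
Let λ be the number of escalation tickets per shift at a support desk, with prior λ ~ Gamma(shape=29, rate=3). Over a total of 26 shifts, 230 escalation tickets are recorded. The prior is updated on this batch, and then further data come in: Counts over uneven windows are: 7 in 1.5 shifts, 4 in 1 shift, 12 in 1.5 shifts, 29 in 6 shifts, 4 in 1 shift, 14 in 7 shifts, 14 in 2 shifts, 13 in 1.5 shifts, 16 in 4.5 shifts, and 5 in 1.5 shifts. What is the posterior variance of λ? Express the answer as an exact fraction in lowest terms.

Total count 230 over total exposure 26 shifts.
After the first batch: Gamma(29 + 230, 3 + 26) = Gamma(259, 29).
Total count: 7 + 4 + 12 + 29 + 4 + 14 + 14 + 13 + 16 + 5 = 118.
Total exposure: 1.5 + 1 + 1.5 + 6 + 1 + 7 + 2 + 1.5 + 4.5 + 1.5 = 27.5 shifts.
After the second batch: Gamma(259 + 118, 29 + 27.5) = Gamma(377, 113/2).
Posterior variance = α'/β'² = 377/(12769/4) = 1508/12769.

1508/12769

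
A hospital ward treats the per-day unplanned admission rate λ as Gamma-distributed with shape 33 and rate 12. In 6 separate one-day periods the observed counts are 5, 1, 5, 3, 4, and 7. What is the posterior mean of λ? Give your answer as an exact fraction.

Total count: 5 + 1 + 5 + 3 + 4 + 7 = 25.
Total exposure: 6 days.
The Gamma prior is conjugate for the Poisson rate, so λ | data ~ Gamma(33+25, 12+6) = Gamma(58, 18).
Posterior mean = α'/β' = 58/18 = 29/9.

29/9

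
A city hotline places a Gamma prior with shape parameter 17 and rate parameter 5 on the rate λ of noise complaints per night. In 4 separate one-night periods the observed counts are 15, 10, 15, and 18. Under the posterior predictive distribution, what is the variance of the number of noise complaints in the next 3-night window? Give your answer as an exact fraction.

100/3

Total count: 15 + 10 + 15 + 18 = 58.
Total exposure: 4 nights.
Posterior: α' = 17 + 58 = 75, β' = 5 + 4 = 9.
The posterior predictive for a window of length T is Negative Binomial with variance T·α'·(β'+T)/β'² = 3·75·12/81 = 100/3.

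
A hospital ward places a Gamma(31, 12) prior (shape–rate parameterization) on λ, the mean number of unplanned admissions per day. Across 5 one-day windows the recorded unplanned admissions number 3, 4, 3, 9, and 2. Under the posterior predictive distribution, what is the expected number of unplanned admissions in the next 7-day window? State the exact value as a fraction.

364/17

Total count: 3 + 4 + 3 + 9 + 2 = 21.
Total exposure: 5 days.
Conjugate update: add total count to the shape and total exposure to the rate, giving Gamma(52, 17).
Predictive mean over a 7-day window = T·E[λ|data] = 7·52/17 = 364/17.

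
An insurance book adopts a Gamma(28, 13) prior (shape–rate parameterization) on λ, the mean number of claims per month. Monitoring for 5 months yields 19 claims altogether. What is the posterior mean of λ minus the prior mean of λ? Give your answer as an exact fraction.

107/234

Total count 19 over total exposure 5 months.
Posterior: α' = 28 + 19 = 47, β' = 13 + 5 = 18.
Posterior mean = 47/18 = 47/18; prior mean = 28/13 = 28/13. Difference = 47/18 − 28/13 = 107/234.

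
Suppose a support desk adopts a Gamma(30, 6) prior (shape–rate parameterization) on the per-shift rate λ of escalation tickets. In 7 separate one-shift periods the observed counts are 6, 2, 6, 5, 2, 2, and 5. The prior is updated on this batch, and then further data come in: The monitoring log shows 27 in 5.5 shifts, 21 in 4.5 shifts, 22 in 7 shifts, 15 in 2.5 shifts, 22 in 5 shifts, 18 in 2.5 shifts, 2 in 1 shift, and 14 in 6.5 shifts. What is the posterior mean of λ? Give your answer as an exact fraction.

398/95

Total count: 6 + 2 + 6 + 5 + 2 + 2 + 5 = 28.
Total exposure: 7 shifts.
After the first batch: Gamma(30 + 28, 6 + 7) = Gamma(58, 13).
Total count: 27 + 21 + 22 + 15 + 22 + 18 + 2 + 14 = 141.
Total exposure: 5.5 + 4.5 + 7 + 2.5 + 5 + 2.5 + 1 + 6.5 = 34.5 shifts.
After the second batch: Gamma(58 + 141, 13 + 34.5) = Gamma(199, 95/2).
Posterior mean = α'/β' = 199/(95/2) = 398/95.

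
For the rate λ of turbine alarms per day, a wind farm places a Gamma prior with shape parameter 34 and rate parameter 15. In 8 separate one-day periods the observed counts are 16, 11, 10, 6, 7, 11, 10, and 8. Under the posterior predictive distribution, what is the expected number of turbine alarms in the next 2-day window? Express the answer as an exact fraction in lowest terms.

226/23

Total count: 16 + 11 + 10 + 6 + 7 + 11 + 10 + 8 = 79.
Total exposure: 8 days.
By Gamma–Poisson conjugacy, the posterior is Gamma(α + Σx, β + Σt) = Gamma(34 + 79, 15 + 8) = Gamma(113, 23).
Predictive mean over a 2-day window = T·E[λ|data] = 2·113/23 = 226/23.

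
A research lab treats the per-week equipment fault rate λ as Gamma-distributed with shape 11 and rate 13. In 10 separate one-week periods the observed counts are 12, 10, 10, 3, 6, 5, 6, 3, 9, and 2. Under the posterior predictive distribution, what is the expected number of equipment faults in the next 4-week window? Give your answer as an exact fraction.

308/23

Total count: 12 + 10 + 10 + 3 + 6 + 5 + 6 + 3 + 9 + 2 = 66.
Total exposure: 10 weeks.
Posterior: α' = 11 + 66 = 77, β' = 13 + 10 = 23.
Predictive mean over a 4-week window = T·E[λ|data] = 4·77/23 = 308/23.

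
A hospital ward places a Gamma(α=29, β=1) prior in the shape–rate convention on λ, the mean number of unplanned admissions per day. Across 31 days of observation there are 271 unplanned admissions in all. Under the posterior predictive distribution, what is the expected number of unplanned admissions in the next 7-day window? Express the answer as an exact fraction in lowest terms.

Total count 271 over total exposure 31 days.
Gamma(α, β) with Poisson data over total exposure Σt gives posterior Gamma(α+Σx, β+Σt) = Gamma(300, 32).
Predictive mean over a 7-day window = T·E[λ|data] = 7·300/32 = 525/8.

525/8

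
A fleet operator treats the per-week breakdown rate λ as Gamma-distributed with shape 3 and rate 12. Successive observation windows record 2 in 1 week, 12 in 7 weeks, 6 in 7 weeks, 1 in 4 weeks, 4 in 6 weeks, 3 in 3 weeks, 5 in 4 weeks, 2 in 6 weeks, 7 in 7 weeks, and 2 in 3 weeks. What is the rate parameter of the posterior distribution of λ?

Total count: 2 + 12 + 6 + 1 + 4 + 3 + 5 + 2 + 7 + 2 = 44.
Total exposure: 1 + 7 + 7 + 4 + 6 + 3 + 4 + 6 + 7 + 3 = 48 weeks.
Gamma(α, β) with Poisson data over total exposure Σt gives posterior Gamma(α+Σx, β+Σt) = Gamma(47, 60).

60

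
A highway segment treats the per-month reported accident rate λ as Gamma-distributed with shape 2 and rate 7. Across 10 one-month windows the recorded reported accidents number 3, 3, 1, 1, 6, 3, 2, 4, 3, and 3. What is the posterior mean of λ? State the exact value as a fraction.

Total count: 3 + 3 + 1 + 1 + 6 + 3 + 2 + 4 + 3 + 3 = 29.
Total exposure: 10 months.
Conjugate update: add total count to the shape and total exposure to the rate, giving Gamma(31, 17).
Posterior mean = α'/β' = 31/17.

31/17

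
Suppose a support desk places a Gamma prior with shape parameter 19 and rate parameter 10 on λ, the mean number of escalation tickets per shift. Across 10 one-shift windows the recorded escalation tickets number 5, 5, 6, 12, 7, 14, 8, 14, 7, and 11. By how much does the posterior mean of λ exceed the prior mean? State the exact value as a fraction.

7/2

Total count: 5 + 5 + 6 + 12 + 7 + 14 + 8 + 14 + 7 + 11 = 89.
Total exposure: 10 shifts.
Posterior: α' = 19 + 89 = 108, β' = 10 + 10 = 20.
Posterior mean = 108/20 = 27/5; prior mean = 19/10 = 19/10. Difference = 27/5 − 19/10 = 7/2.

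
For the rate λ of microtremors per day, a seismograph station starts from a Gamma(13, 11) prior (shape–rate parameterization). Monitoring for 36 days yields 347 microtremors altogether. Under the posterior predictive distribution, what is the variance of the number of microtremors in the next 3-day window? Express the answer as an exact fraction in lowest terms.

54000/2209

Total count 347 over total exposure 36 days.
Conjugate update: add total count to the shape and total exposure to the rate, giving Gamma(360, 47).
The posterior predictive for a window of length T is Negative Binomial with variance T·α'·(β'+T)/β'² = 3·360·50/2209 = 54000/2209.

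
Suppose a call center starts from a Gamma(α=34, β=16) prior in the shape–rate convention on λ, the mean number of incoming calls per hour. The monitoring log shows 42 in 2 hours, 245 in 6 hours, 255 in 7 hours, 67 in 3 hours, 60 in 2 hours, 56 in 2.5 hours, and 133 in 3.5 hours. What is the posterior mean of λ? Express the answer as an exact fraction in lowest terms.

Total count: 42 + 245 + 255 + 67 + 60 + 56 + 133 = 858.
Total exposure: 2 + 6 + 7 + 3 + 2 + 2.5 + 3.5 = 26 hours.
By Gamma–Poisson conjugacy, the posterior is Gamma(α + Σx, β + Σt) = Gamma(34 + 858, 16 + 26) = Gamma(892, 42).
Posterior mean = α'/β' = 892/42 = 446/21.

446/21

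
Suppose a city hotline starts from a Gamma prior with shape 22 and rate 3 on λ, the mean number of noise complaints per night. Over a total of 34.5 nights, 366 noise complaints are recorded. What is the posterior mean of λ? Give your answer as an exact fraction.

776/75

Total count 366 over total exposure 34.5 nights.
Conjugate update: add total count to the shape and total exposure to the rate, giving Gamma(388, 75/2).
Posterior mean = α'/β' = 388/(75/2) = 776/75.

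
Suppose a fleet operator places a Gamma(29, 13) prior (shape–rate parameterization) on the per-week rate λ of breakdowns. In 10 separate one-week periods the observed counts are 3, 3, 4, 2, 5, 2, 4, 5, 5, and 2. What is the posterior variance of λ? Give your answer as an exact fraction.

Total count: 3 + 3 + 4 + 2 + 5 + 2 + 4 + 5 + 5 + 2 = 35.
Total exposure: 10 weeks.
By Gamma–Poisson conjugacy, the posterior is Gamma(α + Σx, β + Σt) = Gamma(29 + 35, 13 + 10) = Gamma(64, 23).
Posterior variance = α'/β'² = 64/529.

64/529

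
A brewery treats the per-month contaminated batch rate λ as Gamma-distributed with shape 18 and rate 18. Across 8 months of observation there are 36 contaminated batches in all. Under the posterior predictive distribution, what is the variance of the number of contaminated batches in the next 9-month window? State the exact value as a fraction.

8505/338

Total count 36 over total exposure 8 months.
Posterior: α' = 18 + 36 = 54, β' = 18 + 8 = 26.
The posterior predictive for a window of length T is Negative Binomial with variance T·α'·(β'+T)/β'² = 9·54·35/676 = 8505/338.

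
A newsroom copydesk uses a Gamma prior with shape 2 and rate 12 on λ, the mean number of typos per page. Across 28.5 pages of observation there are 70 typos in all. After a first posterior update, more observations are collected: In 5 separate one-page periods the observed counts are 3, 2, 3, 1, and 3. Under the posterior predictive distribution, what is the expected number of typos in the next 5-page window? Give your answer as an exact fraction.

Total count 70 over total exposure 28.5 pages.
After the first batch: Gamma(2 + 70, 12 + 28.5) = Gamma(72, 81/2).
Total count: 3 + 2 + 3 + 1 + 3 = 12.
Total exposure: 5 pages.
After the second batch: Gamma(72 + 12, 81/2 + 5) = Gamma(84, 91/2).
Predictive mean over a 5-page window = T·E[λ|data] = 5·84/(91/2) = 120/13.

120/13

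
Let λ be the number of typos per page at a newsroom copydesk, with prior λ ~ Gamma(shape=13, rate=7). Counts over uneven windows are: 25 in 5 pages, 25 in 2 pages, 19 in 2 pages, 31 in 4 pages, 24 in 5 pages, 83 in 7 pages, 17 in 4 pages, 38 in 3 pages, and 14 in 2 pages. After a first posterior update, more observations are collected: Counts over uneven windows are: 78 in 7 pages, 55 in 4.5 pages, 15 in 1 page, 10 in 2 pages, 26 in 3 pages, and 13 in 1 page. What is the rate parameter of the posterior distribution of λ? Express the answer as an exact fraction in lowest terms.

119/2

Total count: 25 + 25 + 19 + 31 + 24 + 83 + 17 + 38 + 14 = 276.
Total exposure: 5 + 2 + 2 + 4 + 5 + 7 + 4 + 3 + 2 = 34 pages.
After the first batch: Gamma(13 + 276, 7 + 34) = Gamma(289, 41).
Total count: 78 + 55 + 15 + 10 + 26 + 13 = 197.
Total exposure: 7 + 4.5 + 1 + 2 + 3 + 1 = 18.5 pages.
After the second batch: Gamma(289 + 197, 41 + 18.5) = Gamma(486, 119/2).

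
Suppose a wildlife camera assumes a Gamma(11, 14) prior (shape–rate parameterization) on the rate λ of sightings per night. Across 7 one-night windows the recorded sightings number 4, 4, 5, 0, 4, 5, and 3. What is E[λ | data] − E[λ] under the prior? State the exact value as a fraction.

13/14

Total count: 4 + 4 + 5 + 0 + 4 + 5 + 3 = 25.
Total exposure: 7 nights.
Conjugate update: add total count to the shape and total exposure to the rate, giving Gamma(36, 21).
Posterior mean = 36/21 = 12/7; prior mean = 11/14 = 11/14. Difference = 12/7 − 11/14 = 13/14.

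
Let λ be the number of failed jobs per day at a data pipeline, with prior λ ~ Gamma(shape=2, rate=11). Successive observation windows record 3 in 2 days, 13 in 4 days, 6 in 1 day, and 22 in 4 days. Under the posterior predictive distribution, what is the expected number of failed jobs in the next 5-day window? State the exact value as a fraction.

115/11

Total count: 3 + 13 + 6 + 22 = 44.
Total exposure: 2 + 4 + 1 + 4 = 11 days.
Gamma(α, β) with Poisson data over total exposure Σt gives posterior Gamma(α+Σx, β+Σt) = Gamma(46, 22).
Predictive mean over a 5-day window = T·E[λ|data] = 5·46/22 = 115/11.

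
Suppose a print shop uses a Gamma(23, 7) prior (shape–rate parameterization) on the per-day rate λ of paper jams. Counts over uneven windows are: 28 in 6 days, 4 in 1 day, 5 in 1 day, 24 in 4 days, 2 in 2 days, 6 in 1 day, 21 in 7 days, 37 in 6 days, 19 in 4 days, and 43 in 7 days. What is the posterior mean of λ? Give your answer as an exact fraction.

Total count: 28 + 4 + 5 + 24 + 2 + 6 + 21 + 37 + 19 + 43 = 189.
Total exposure: 6 + 1 + 1 + 4 + 2 + 1 + 7 + 6 + 4 + 7 = 39 days.
Conjugate update: add total count to the shape and total exposure to the rate, giving Gamma(212, 46).
Posterior mean = α'/β' = 212/46 = 106/23.

106/23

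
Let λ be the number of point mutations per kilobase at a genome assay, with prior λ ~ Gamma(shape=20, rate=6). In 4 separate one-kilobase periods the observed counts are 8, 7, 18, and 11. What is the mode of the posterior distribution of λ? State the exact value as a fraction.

63/10

Total count: 8 + 7 + 18 + 11 = 44.
Total exposure: 4 kilobases.
Posterior: α' = 20 + 44 = 64, β' = 6 + 4 = 10.
Posterior mode = (α'−1)/β' = 63/10.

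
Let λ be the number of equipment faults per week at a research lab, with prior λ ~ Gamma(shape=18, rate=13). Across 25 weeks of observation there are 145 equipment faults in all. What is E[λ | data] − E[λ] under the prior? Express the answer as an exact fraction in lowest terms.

1435/494

Total count 145 over total exposure 25 weeks.
The Gamma prior is conjugate for the Poisson rate, so λ | data ~ Gamma(18+145, 13+25) = Gamma(163, 38).
Posterior mean = 163/38 = 163/38; prior mean = 18/13 = 18/13. Difference = 163/38 − 18/13 = 1435/494.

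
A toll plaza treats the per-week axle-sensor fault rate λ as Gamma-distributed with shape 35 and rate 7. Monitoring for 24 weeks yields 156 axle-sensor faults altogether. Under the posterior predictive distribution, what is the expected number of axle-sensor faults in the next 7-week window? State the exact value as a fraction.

1337/31

Total count 156 over total exposure 24 weeks.
Conjugate update: add total count to the shape and total exposure to the rate, giving Gamma(191, 31).
Predictive mean over a 7-week window = T·E[λ|data] = 7·191/31 = 1337/31.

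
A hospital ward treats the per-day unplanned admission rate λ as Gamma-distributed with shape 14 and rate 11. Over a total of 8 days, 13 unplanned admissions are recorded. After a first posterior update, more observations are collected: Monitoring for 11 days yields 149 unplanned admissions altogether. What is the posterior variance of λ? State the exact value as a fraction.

Total count 13 over total exposure 8 days.
After the first batch: Gamma(14 + 13, 11 + 8) = Gamma(27, 19).
Total count 149 over total exposure 11 days.
After the second batch: Gamma(27 + 149, 19 + 11) = Gamma(176, 30).
Posterior variance = α'/β'² = 176/900 = 44/225.

44/225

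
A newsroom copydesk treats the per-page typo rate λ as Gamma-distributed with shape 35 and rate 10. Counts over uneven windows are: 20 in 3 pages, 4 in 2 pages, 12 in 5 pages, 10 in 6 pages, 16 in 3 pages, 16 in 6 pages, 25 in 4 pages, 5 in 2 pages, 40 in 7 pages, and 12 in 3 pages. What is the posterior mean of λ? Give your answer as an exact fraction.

Total count: 20 + 4 + 12 + 10 + 16 + 16 + 25 + 5 + 40 + 12 = 160.
Total exposure: 3 + 2 + 5 + 6 + 3 + 6 + 4 + 2 + 7 + 3 = 41 pages.
The Gamma prior is conjugate for the Poisson rate, so λ | data ~ Gamma(35+160, 10+41) = Gamma(195, 51).
Posterior mean = α'/β' = 195/51 = 65/17.

65/17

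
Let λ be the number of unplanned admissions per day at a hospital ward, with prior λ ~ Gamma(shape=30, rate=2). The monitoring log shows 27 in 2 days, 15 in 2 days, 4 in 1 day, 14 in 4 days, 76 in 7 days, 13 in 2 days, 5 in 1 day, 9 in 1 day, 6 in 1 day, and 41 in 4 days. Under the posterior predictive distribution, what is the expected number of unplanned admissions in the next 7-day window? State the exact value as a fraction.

560/9

Total count: 27 + 15 + 4 + 14 + 76 + 13 + 5 + 9 + 6 + 41 = 210.
Total exposure: 2 + 2 + 1 + 4 + 7 + 2 + 1 + 1 + 1 + 4 = 25 days.
The Gamma prior is conjugate for the Poisson rate, so λ | data ~ Gamma(30+210, 2+25) = Gamma(240, 27).
Predictive mean over a 7-day window = T·E[λ|data] = 7·240/27 = 560/9.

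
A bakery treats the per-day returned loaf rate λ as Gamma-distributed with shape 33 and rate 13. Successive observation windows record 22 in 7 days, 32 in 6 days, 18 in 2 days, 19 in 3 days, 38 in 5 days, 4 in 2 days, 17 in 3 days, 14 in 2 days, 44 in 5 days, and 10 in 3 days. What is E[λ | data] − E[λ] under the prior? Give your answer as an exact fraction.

Total count: 22 + 32 + 18 + 19 + 38 + 4 + 17 + 14 + 44 + 10 = 218.
Total exposure: 7 + 6 + 2 + 3 + 5 + 2 + 3 + 2 + 5 + 3 = 38 days.
By Gamma–Poisson conjugacy, the posterior is Gamma(α + Σx, β + Σt) = Gamma(33 + 218, 13 + 38) = Gamma(251, 51).
Posterior mean = 251/51 = 251/51; prior mean = 33/13 = 33/13. Difference = 251/51 − 33/13 = 1580/663.

1580/663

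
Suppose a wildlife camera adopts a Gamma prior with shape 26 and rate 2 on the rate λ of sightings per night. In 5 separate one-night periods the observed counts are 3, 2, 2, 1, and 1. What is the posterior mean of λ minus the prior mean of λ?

-8

Total count: 3 + 2 + 2 + 1 + 1 = 9.
Total exposure: 5 nights.
Gamma(α, β) with Poisson data over total exposure Σt gives posterior Gamma(α+Σx, β+Σt) = Gamma(35, 7).
Posterior mean = 35/7 = 5; prior mean = 26/2 = 13. Difference = 5 − 13 = -8.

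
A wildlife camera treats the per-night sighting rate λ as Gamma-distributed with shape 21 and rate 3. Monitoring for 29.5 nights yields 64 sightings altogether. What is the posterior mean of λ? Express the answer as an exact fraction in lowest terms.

Total count 64 over total exposure 29.5 nights.
Conjugate update: add total count to the shape and total exposure to the rate, giving Gamma(85, 65/2).
Posterior mean = α'/β' = 85/(65/2) = 34/13.

34/13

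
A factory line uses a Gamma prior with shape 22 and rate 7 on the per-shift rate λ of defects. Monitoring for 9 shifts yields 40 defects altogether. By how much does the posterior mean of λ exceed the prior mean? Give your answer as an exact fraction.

Total count 40 over total exposure 9 shifts.
Conjugate update: add total count to the shape and total exposure to the rate, giving Gamma(62, 16).
Posterior mean = 62/16 = 31/8; prior mean = 22/7 = 22/7. Difference = 31/8 − 22/7 = 41/56.

41/56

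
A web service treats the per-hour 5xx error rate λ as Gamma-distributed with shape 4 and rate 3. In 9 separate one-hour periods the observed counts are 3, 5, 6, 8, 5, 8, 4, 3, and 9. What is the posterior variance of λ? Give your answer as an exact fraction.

Total count: 3 + 5 + 6 + 8 + 5 + 8 + 4 + 3 + 9 = 51.
Total exposure: 9 hours.
Gamma(α, β) with Poisson data over total exposure Σt gives posterior Gamma(α+Σx, β+Σt) = Gamma(55, 12).
Posterior variance = α'/β'² = 55/144.

55/144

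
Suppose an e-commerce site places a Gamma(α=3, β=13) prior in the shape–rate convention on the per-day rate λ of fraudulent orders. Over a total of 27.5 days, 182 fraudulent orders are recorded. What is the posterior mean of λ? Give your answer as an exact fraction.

Total count 182 over total exposure 27.5 days.
The Gamma prior is conjugate for the Poisson rate, so λ | data ~ Gamma(3+182, 13+27.5) = Gamma(185, 81/2).
Posterior mean = α'/β' = 185/(81/2) = 370/81.

370/81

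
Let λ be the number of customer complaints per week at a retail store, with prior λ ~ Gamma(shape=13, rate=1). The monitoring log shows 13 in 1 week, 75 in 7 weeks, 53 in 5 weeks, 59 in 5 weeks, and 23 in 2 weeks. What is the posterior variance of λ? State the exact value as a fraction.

236/441

Total count: 13 + 75 + 53 + 59 + 23 = 223.
Total exposure: 1 + 7 + 5 + 5 + 2 = 20 weeks.
By Gamma–Poisson conjugacy, the posterior is Gamma(α + Σx, β + Σt) = Gamma(13 + 223, 1 + 20) = Gamma(236, 21).
Posterior variance = α'/β'² = 236/441.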